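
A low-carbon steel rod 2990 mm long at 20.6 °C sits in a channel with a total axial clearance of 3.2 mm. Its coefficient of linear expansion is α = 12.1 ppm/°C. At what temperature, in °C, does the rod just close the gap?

109 °C

α·L₀·ΔT = 3.2 mm ⇒ ΔT = 3.2 / (12.1×10⁻⁶ × 2990.0) = 88.45 K.
T = 20.6 + 88.45 = 109.0 °C.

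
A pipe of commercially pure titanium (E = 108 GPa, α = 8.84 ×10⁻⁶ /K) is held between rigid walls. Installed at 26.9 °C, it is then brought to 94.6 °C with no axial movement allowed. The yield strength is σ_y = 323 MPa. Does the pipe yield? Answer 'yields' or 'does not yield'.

ΔT = 67.70 K. Constrained thermal stress σ = E·α·ΔT = 108.0×10³ MPa × 8.84×10⁻⁶ × 67.70 = 64.6 MPa (compressive).
Compare to σ_y = 323 MPa: σ < σ_y, so it does not yield.

does not yield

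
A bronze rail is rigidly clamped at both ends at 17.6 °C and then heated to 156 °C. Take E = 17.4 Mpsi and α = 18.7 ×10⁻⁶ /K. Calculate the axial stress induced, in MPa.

310 MPa

E = 17.4 Mpsi = 120.0 GPa.
ΔT = 138.4 K. Constrained thermal stress σ = E·α·ΔT = 120.0×10³ MPa × 18.7×10⁻⁶ × 138.4 = 310 MPa (compressive).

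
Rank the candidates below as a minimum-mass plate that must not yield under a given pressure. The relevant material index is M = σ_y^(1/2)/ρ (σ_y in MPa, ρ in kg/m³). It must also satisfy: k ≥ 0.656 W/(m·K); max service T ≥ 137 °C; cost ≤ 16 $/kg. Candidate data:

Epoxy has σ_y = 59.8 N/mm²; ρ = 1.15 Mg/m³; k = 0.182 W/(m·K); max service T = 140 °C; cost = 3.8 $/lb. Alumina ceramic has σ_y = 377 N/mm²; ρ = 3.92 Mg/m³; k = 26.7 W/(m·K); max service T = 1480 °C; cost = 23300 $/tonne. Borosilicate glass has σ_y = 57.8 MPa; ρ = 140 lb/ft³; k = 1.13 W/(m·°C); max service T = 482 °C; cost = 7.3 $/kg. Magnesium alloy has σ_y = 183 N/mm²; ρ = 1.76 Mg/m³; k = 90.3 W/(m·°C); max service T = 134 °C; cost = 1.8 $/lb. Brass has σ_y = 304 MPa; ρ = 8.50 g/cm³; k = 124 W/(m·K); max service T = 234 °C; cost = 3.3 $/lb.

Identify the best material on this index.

borosilicate glass

Screen on constraints: k ≥ 0.656 W/(m·K); max service T ≥ 137 °C; cost ≤ 16 $/kg. Survivors: borosilicate glass, brass.
In SI units:
  borosilicate glass: σ_y = 57.80 MPa, ρ = 2243 kg/m³
  brass: σ_y = 304.0 MPa, ρ = 8500 kg/m³
  borosilicate glass: M = 3.39×10⁻³
  brass: M = 2.05×10⁻³
Highest index: borosilicate glass.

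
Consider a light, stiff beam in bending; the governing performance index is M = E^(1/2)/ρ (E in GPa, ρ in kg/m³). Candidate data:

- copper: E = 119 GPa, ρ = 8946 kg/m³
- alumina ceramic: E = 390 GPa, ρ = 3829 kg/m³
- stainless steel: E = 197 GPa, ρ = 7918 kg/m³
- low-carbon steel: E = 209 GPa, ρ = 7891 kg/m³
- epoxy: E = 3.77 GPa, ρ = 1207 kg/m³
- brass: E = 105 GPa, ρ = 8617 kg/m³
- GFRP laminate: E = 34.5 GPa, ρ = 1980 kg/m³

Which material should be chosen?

Evaluate M for each candidate:
  alumina ceramic: M = 5.16×10⁻³
  GFRP laminate: M = 2.97×10⁻³
  low-carbon steel: M = 1.83×10⁻³
  stainless steel: M = 1.77×10⁻³
  epoxy: M = 1.61×10⁻³
  copper: M = 1.22×10⁻³
  brass: M = 1.19×10⁻³
The maximum is for alumina ceramic.

alumina ceramic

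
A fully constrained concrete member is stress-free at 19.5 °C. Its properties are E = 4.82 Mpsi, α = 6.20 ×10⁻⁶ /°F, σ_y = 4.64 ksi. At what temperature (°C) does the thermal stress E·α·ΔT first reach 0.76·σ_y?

E = 4.82 Mpsi = 33.23 GPa.
α = 6.20×10⁻⁶/°F × 9/5 = 11.2×10⁻⁶/K.
σ_y = 4.64 ksi = 31.99 MPa.
E·α·ΔT = 24.31 MPa ⇒ ΔT = 24.31 / (33.23×10³ × 11.2×10⁻⁶) = 65.56 K.
T = 19.5 + 65.56 = 85.06 °C.

85.1 °C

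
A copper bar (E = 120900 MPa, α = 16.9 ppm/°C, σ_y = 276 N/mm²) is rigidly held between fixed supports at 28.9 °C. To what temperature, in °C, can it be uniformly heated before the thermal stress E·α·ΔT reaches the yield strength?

E = 120900 MPa = 120.9 GPa.
σ_y = 276 N/mm² = 276.0 MPa.
E·α·ΔT = 276.0 MPa ⇒ ΔT = 276.0 / (120.9×10³ × 16.9×10⁻⁶) = 135.1 K.
T = 28.9 + 135.1 = 164.0 °C.

164 °C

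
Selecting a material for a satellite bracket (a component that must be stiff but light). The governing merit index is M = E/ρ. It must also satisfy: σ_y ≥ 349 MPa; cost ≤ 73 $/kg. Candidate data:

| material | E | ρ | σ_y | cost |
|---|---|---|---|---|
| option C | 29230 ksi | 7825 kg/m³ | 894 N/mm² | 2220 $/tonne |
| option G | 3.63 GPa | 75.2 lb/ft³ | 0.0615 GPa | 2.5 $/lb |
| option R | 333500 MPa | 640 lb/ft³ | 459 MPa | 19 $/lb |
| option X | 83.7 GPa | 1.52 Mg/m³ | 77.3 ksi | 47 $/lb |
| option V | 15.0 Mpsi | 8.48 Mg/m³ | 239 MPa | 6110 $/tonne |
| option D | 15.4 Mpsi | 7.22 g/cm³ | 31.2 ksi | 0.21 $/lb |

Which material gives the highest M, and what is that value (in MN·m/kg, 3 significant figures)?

Screen on constraints: σ_y ≥ 349 MPa; cost ≤ 73 $/kg. Survivors: option C, option R.
Putting every candidate on a common basis:
  option C: E = 201.5 GPa, ρ = 7825 kg/m³
  option R: E = 333.5 GPa, ρ = 10250 kg/m³
  option R: M = 32.5 MN·m/kg
  option C: M = 25.8 MN·m/kg
Highest index: option R.

option R, M = 32.5 MN·m/kg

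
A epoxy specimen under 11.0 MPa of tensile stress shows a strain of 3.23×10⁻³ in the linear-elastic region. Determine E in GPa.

3.41 GPa

E = σ/ε = 11.0 MPa / 3.23×10⁻³ = 3406 MPa = 3.41 GPa.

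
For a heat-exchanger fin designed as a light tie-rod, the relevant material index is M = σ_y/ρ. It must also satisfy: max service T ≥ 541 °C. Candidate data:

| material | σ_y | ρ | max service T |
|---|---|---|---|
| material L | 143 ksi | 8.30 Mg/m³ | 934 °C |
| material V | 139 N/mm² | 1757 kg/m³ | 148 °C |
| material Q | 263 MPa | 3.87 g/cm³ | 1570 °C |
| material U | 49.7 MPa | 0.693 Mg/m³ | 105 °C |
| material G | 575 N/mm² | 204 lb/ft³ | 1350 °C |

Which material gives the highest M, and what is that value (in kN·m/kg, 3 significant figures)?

Screen on constraints: max service T ≥ 541 °C. Survivors: material L, material Q, material G.
In SI units:
  material L: σ_y = 986.0 MPa, ρ = 8300 kg/m³
  material Q: σ_y = 263.0 MPa, ρ = 3870 kg/m³
  material G: σ_y = 575.0 MPa, ρ = 3268 kg/m³
  material G: M = 176 kN·m/kg
  material L: M = 119 kN·m/kg
  material Q: M = 68.0 kN·m/kg
The maximum is for material G.

material G, M = 176 kN·m/kg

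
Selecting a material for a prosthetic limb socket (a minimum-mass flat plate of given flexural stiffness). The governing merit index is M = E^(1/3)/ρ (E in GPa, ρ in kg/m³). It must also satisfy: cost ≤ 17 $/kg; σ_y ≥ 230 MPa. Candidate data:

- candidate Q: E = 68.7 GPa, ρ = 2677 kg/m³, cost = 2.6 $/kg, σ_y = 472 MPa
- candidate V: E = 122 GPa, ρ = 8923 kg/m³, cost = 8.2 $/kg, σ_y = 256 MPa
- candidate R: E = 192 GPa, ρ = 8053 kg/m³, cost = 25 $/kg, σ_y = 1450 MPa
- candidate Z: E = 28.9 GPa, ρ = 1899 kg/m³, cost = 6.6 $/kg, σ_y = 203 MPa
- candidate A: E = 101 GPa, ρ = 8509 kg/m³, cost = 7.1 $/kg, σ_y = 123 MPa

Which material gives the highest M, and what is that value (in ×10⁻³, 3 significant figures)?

candidate Q, M = 1.53×10⁻³

Screen on constraints: cost ≤ 17 $/kg; σ_y ≥ 230 MPa. Survivors: candidate Q, candidate V.
Evaluate M for each candidate:
  candidate Q: M = 1.53×10⁻³
  candidate V: M = 0.556×10⁻³
Candidate Q ranks first.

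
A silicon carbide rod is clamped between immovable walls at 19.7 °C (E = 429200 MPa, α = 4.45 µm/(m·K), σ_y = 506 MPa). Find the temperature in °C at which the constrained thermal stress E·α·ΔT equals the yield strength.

E = 429200 MPa = 429.2 GPa.
E·α·ΔT = 506.0 MPa ⇒ ΔT = 506.0 / (429.2×10³ × 4.45×10⁻⁶) = 264.9 K.
T = 19.7 + 264.9 = 284.6 °C.

285 °C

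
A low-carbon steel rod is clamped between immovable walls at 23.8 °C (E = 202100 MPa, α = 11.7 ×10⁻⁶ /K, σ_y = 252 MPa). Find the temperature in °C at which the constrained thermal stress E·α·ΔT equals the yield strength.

130 °C

E = 202100 MPa = 202.1 GPa.
E·α·ΔT = 252.0 MPa ⇒ ΔT = 252.0 / (202.1×10³ × 11.7×10⁻⁶) = 106.6 K.
T = 23.8 + 106.6 = 130.4 °C.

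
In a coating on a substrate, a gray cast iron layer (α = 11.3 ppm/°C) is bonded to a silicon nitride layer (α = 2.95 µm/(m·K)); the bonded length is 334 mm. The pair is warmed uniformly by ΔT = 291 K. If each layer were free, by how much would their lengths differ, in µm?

812 µm

Δα = |11.3 − 2.95|×10⁻⁶/K = 8.35×10⁻⁶/K.
ΔL_mismatch = Δα·L·ΔT = 8.35×10⁻⁶ × 334.0 mm × 291.0 K = 812 µm.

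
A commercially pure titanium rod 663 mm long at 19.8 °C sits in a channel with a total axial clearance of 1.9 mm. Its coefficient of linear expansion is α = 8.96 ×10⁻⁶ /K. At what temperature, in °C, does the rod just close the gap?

340 °C

α·L₀·ΔT = 1.9 mm ⇒ ΔT = 1.9 / (8.96×10⁻⁶ × 663.0) = 319.8 K.
T = 19.8 + 319.8 = 339.6 °C.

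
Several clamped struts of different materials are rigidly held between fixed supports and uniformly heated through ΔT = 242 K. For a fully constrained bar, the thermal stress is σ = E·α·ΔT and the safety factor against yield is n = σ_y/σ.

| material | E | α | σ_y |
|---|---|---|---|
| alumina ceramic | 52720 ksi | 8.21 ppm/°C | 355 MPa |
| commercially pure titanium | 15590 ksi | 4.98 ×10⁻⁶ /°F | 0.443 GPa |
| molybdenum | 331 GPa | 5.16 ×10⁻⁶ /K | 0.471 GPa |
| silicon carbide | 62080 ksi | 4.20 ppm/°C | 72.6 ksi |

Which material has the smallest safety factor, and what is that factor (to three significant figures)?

In consistent units (E in GPa, α in ×10⁻⁶/K, σ_y in MPa):
  alumina ceramic: E = 363.5, α = 8.21, σ_y = 355.0 → σ = 722 MPa, n = 0.492
  commercially pure titanium: E = 107.5, α = 8.96, σ_y = 443.0 → σ = 233 MPa, n = 1.90
  molybdenum: E = 331.0, α = 5.16, σ_y = 471.0 → σ = 413 MPa, n = 1.14
  silicon carbide: E = 428.0, α = 4.20, σ_y = 500.6 → σ = 435 MPa, n = 1.15
Alumina ceramic has the lowest safety factor, n = 0.492.

alumina ceramic, n = 0.492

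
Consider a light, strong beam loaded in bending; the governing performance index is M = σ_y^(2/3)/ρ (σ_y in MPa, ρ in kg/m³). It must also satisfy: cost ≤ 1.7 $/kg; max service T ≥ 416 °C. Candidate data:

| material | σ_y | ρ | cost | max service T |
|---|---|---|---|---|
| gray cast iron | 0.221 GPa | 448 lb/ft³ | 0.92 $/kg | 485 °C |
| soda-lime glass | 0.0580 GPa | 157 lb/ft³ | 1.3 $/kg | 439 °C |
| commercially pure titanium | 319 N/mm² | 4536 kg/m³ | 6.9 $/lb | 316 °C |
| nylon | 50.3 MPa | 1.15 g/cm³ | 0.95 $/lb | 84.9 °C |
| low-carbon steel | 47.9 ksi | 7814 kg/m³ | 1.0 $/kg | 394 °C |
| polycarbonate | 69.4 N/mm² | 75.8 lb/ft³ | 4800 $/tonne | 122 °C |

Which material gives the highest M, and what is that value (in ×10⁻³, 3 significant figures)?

Screen on constraints: cost ≤ 1.7 $/kg; max service T ≥ 416 °C. Survivors: gray cast iron, soda-lime glass.
Normalizing units and computing the index:
  gray cast iron: σ_y = 221.0 MPa, ρ = 7176 kg/m³
  soda-lime glass: σ_y = 58.00 MPa, ρ = 2515 kg/m³
  soda-lime glass: M = 5.96×10⁻³
  gray cast iron: M = 5.09×10⁻³
Soda-lime glass ranks first.

soda-lime glass, M = 5.96×10⁻³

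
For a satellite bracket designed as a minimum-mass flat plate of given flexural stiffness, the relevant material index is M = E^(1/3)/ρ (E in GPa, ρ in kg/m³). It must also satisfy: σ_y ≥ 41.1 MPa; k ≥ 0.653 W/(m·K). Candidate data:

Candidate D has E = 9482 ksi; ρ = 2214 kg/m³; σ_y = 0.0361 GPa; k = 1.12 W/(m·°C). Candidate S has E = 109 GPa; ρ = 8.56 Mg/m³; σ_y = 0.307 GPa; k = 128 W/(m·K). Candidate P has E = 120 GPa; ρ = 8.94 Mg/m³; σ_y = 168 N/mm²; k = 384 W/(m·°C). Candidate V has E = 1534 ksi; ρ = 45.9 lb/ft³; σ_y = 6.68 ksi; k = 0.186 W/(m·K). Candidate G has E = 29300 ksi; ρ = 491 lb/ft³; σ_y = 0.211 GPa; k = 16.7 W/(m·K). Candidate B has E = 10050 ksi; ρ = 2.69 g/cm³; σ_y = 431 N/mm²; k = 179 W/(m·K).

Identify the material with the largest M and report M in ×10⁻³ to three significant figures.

candidate B, M = 1.53×10⁻³

Screen on constraints: σ_y ≥ 41.1 MPa; k ≥ 0.653 W/(m·K). Survivors: candidate S, candidate P, candidate G, candidate B.
Convert each candidate to consistent units, then evaluate M:
  candidate S: E = 109.0 GPa, ρ = 8560 kg/m³
  candidate P: E = 120.0 GPa, ρ = 8940 kg/m³
  candidate G: E = 202.0 GPa, ρ = 7865 kg/m³
  candidate B: E = 69.29 GPa, ρ = 2690 kg/m³
  candidate B: M = 1.53×10⁻³
  candidate G: M = 0.746×10⁻³
  candidate S: M = 0.558×10⁻³
  candidate P: M = 0.552×10⁻³
Highest index: candidate B.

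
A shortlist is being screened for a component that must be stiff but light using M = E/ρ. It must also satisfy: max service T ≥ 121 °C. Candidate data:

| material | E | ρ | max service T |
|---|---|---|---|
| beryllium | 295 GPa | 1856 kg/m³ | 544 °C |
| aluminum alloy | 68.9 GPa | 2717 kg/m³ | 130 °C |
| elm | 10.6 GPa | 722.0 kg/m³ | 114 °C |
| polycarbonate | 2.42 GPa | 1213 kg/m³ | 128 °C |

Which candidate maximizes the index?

beryllium

Screen on constraints: max service T ≥ 121 °C. Survivors: beryllium, aluminum alloy, polycarbonate.
Computing M directly (units already consistent):
  beryllium: M = 159 MN·m/kg
  aluminum alloy: M = 25.4 MN·m/kg
  polycarbonate: M = 2.00 MN·m/kg
Highest index: beryllium.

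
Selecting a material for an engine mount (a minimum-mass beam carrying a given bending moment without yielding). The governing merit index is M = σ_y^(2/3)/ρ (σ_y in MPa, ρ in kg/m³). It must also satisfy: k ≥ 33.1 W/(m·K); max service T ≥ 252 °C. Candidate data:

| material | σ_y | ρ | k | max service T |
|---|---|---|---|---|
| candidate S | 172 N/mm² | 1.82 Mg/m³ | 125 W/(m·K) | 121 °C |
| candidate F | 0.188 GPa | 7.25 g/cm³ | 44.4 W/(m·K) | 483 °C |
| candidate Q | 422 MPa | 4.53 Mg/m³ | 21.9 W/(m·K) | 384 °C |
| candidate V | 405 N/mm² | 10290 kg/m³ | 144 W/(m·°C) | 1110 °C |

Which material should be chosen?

Screen on constraints: k ≥ 33.1 W/(m·K); max service T ≥ 252 °C. Survivors: candidate F, candidate V.
Putting every candidate on a common basis:
  candidate F: σ_y = 188.0 MPa, ρ = 7250 kg/m³
  candidate V: σ_y = 405.0 MPa, ρ = 10290 kg/m³
  candidate V: M = 5.32×10⁻³
  candidate F: M = 4.53×10⁻³
The maximum is for candidate V.

candidate V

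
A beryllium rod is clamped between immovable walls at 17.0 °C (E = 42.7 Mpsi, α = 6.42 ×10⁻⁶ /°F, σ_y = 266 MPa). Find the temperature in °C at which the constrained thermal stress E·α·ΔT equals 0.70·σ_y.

71.7 °C

E = 42.7 Mpsi = 294.4 GPa.
α = 6.42×10⁻⁶/°F × 9/5 = 11.6×10⁻⁶/K.
E·α·ΔT = 186.2 MPa ⇒ ΔT = 186.2 / (294.4×10³ × 11.6×10⁻⁶) = 54.73 K.
T = 17.0 + 54.73 = 71.73 °C.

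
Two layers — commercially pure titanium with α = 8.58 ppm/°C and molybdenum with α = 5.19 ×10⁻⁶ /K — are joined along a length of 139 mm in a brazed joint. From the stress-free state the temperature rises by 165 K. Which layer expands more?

commercially pure titanium

α(commercially pure titanium) = 8.58×10⁻⁶/K vs α(molybdenum) = 5.19×10⁻⁶/K.
Higher α expands more for the same ΔT: commercially pure titanium.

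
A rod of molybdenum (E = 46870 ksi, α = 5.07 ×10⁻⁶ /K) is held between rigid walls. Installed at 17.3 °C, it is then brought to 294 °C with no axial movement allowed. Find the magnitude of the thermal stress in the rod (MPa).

453 MPa

E = 46870 ksi = 323.2 GPa.
ΔT = 276.7 K. Constrained thermal stress σ = E·α·ΔT = 323.2×10³ MPa × 5.07×10⁻⁶ × 276.7 = 453 MPa (compressive).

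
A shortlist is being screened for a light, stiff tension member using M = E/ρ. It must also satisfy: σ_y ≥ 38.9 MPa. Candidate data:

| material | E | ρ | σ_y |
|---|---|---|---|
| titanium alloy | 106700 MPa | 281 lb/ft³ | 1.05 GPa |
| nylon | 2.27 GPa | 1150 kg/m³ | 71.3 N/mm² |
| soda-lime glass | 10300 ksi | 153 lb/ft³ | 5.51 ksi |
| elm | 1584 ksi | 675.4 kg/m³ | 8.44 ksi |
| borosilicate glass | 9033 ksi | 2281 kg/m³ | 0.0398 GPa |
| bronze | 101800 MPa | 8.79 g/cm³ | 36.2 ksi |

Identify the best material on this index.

Screen on constraints: σ_y ≥ 38.9 MPa. Survivors: titanium alloy, nylon, elm, borosilicate glass, bronze.
Putting every candidate on a common basis:
  titanium alloy: E = 106.7 GPa, ρ = 4501 kg/m³
  nylon: E = 2.270 GPa, ρ = 1150 kg/m³
  elm: E = 10.92 GPa, ρ = 675.4 kg/m³
  borosilicate glass: E = 62.28 GPa, ρ = 2281 kg/m³
  bronze: E = 101.8 GPa, ρ = 8790 kg/m³
  borosilicate glass: M = 27.3 MN·m/kg
  titanium alloy: M = 23.7 MN·m/kg
  elm: M = 16.2 MN·m/kg
  bronze: M = 11.6 MN·m/kg
  nylon: M = 1.97 MN·m/kg
Borosilicate glass ranks first.

borosilicate glass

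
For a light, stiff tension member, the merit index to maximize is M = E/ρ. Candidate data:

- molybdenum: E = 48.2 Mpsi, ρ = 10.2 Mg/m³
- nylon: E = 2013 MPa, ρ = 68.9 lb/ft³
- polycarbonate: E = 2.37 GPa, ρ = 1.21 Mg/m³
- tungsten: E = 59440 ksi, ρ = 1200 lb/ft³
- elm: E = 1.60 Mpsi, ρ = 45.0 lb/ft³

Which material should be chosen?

Normalizing units and computing the index:
  molybdenum: E = 332.3 GPa, ρ = 10200 kg/m³
  nylon: E = 2.013 GPa, ρ = 1104 kg/m³
  polycarbonate: E = 2.370 GPa, ρ = 1210 kg/m³
  tungsten: E = 409.8 GPa, ρ = 19220 kg/m³
  elm: E = 11.03 GPa, ρ = 720.8 kg/m³
  molybdenum: M = 32.6 MN·m/kg
  tungsten: M = 21.3 MN·m/kg
  elm: M = 15.3 MN·m/kg
  polycarbonate: M = 1.96 MN·m/kg
  nylon: M = 1.82 MN·m/kg
Molybdenum ranks first.

molybdenum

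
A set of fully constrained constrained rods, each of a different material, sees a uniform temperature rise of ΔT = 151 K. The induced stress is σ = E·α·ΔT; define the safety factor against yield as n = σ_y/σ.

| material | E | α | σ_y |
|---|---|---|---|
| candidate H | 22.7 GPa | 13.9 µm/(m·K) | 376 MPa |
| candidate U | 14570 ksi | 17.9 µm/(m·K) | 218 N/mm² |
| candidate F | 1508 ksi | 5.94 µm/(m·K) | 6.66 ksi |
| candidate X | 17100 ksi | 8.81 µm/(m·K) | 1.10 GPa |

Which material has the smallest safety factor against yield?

In consistent units (E in GPa, α in ×10⁻⁶/K, σ_y in MPa):
  candidate H: E = 22.70, α = 13.9, σ_y = 376.0 → σ = 47.6 MPa, n = 7.89
  candidate U: E = 100.5, α = 17.9, σ_y = 218.0 → σ = 272 MPa, n = 0.803
  candidate F: E = 10.40, α = 5.94, σ_y = 45.92 → σ = 9.33 MPa, n = 4.92
  candidate X: E = 117.9, α = 8.81, σ_y = 1100 → σ = 157 MPa, n = 7.01
The minimum is candidate U at n = 0.803.

candidate U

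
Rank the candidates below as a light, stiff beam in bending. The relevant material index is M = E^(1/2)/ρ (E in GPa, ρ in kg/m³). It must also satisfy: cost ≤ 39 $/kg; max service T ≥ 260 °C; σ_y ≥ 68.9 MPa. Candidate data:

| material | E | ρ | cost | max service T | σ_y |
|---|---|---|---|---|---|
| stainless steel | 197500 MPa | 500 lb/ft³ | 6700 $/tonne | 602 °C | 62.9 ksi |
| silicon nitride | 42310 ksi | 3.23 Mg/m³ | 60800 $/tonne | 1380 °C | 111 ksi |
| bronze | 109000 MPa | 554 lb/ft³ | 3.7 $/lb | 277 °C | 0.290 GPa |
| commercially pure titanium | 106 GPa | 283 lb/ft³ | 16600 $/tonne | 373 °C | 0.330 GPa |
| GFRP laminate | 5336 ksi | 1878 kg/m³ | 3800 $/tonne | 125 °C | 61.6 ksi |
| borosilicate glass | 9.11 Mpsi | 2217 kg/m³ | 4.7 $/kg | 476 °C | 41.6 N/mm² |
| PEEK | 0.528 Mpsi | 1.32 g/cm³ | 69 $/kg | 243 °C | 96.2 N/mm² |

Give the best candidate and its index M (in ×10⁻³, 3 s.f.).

commercially pure titanium, M = 2.27×10⁻³

Screen on constraints: cost ≤ 39 $/kg; max service T ≥ 260 °C; σ_y ≥ 68.9 MPa. Survivors: stainless steel, bronze, commercially pure titanium.
In SI units:
  stainless steel: E = 197.5 GPa, ρ = 8009 kg/m³
  bronze: E = 109.0 GPa, ρ = 8874 kg/m³
  commercially pure titanium: E = 106.0 GPa, ρ = 4533 kg/m³
  commercially pure titanium: M = 2.27×10⁻³
  stainless steel: M = 1.75×10⁻³
  bronze: M = 1.18×10⁻³
Commercially pure titanium ranks first.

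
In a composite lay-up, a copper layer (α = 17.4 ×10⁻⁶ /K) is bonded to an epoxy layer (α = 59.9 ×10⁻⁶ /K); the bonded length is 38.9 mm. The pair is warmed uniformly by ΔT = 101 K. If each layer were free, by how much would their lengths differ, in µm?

167 µm

Δα = |17.4 − 59.9|×10⁻⁶/K = 42.5×10⁻⁶/K.
ΔL_mismatch = Δα·L·ΔT = 42.5×10⁻⁶ × 38.9 mm × 101.0 K = 167 µm.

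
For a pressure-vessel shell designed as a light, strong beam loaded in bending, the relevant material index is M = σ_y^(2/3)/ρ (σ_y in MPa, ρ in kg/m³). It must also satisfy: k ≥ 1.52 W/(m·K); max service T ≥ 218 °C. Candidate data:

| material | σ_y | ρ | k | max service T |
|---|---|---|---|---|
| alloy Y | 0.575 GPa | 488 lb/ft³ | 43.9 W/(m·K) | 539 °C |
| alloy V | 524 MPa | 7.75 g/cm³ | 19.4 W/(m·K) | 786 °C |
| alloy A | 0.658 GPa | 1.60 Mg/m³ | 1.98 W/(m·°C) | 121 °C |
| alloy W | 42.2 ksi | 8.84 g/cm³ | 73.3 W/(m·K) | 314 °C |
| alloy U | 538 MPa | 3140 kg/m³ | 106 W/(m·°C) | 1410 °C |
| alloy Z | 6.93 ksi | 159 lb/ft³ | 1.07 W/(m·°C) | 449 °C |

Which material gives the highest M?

alloy U

Screen on constraints: k ≥ 1.52 W/(m·K); max service T ≥ 218 °C. Survivors: alloy Y, alloy V, alloy W, alloy U.
After converting to SI:
  alloy Y: σ_y = 575.0 MPa, ρ = 7817 kg/m³
  alloy V: σ_y = 524.0 MPa, ρ = 7750 kg/m³
  alloy W: σ_y = 291.0 MPa, ρ = 8840 kg/m³
  alloy U: σ_y = 538.0 MPa, ρ = 3140 kg/m³
  alloy U: M = 21.1×10⁻³
  alloy Y: M = 8.85×10⁻³
  alloy V: M = 8.39×10⁻³
  alloy W: M = 4.97×10⁻³
Alloy U ranks first.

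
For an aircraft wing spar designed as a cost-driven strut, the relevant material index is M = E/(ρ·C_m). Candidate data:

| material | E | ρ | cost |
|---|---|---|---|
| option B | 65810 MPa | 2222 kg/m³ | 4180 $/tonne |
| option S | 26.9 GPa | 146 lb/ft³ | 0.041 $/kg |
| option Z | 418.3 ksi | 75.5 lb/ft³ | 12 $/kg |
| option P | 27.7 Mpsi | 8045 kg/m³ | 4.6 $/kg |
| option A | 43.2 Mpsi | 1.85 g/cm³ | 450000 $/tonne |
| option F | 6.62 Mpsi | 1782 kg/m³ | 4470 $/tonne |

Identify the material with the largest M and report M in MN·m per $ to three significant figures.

option S, M = 281 MN·m per $

Normalizing units and computing the index:
  option B: E = 65.81 GPa, ρ = 2222 kg/m³, cost = 4.180 $/kg
  option S: E = 26.90 GPa, ρ = 2339 kg/m³, cost = 0.04100 $/kg
  option Z: E = 2.884 GPa, ρ = 1209 kg/m³, cost = 12.00 $/kg
  option P: E = 191.0 GPa, ρ = 8045 kg/m³, cost = 4.600 $/kg
  option A: E = 297.9 GPa, ρ = 1850 kg/m³, cost = 450.0 $/kg
  option F: E = 45.64 GPa, ρ = 1782 kg/m³, cost = 4.470 $/kg
  option S: M = 281 MN·m per $
  option B: M = 7.09 MN·m per $
  option F: M = 5.73 MN·m per $
  option P: M = 5.16 MN·m per $
  option A: M = 0.358 MN·m per $
  option Z: M = 0.199 MN·m per $
Option S has the largest M.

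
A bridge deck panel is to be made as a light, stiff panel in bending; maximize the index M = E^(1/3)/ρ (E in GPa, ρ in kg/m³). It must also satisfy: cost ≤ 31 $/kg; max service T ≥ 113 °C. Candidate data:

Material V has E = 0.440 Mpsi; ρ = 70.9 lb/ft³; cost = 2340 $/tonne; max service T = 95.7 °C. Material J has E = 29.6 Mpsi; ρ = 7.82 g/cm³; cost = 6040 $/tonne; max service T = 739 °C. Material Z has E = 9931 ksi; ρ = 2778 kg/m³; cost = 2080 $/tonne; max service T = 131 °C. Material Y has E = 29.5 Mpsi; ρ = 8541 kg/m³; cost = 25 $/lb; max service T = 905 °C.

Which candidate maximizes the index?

Screen on constraints: cost ≤ 31 $/kg; max service T ≥ 113 °C. Survivors: material J, material Z.
Convert each candidate to consistent units, then evaluate M:
  material J: E = 204.1 GPa, ρ = 7820 kg/m³
  material Z: E = 68.47 GPa, ρ = 2778 kg/m³
  material Z: M = 1.47×10⁻³
  material J: M = 0.753×10⁻³
Material Z has the largest M.

material Z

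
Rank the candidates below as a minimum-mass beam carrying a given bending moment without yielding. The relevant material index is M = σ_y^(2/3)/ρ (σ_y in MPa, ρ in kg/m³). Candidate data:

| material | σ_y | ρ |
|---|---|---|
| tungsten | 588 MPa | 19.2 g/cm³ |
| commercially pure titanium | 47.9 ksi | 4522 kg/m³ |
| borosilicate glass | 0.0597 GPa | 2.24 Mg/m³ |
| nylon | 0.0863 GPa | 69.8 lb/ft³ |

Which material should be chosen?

In SI units:
  tungsten: σ_y = 588.0 MPa, ρ = 19200 kg/m³
  commercially pure titanium: σ_y = 330.3 MPa, ρ = 4522 kg/m³
  borosilicate glass: σ_y = 59.70 MPa, ρ = 2240 kg/m³
  nylon: σ_y = 86.30 MPa, ρ = 1118 kg/m³
  nylon: M = 17.5×10⁻³
  commercially pure titanium: M = 10.6×10⁻³
  borosilicate glass: M = 6.82×10⁻³
  tungsten: M = 3.66×10⁻³
Highest index: nylon.

nylon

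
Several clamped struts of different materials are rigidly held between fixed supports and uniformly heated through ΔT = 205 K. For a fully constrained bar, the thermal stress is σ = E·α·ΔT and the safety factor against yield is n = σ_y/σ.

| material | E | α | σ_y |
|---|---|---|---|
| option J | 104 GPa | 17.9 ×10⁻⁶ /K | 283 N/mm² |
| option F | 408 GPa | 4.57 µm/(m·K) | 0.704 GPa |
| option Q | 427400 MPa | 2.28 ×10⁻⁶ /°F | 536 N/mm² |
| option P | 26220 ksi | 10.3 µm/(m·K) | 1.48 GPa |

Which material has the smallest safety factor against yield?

option J

Per material, after unit conversion:
  option J: E = 104.0, α = 17.9, σ_y = 283.0 → σ = 382 MPa, n = 0.742
  option F: E = 408.0, α = 4.57, σ_y = 704.0 → σ = 382 MPa, n = 1.84
  option Q: E = 427.4, α = 4.10, σ_y = 536.0 → σ = 360 MPa, n = 1.49
  option P: E = 180.8, α = 10.3, σ_y = 1480 → σ = 382 MPa, n = 3.88
The minimum is option J at n = 0.742.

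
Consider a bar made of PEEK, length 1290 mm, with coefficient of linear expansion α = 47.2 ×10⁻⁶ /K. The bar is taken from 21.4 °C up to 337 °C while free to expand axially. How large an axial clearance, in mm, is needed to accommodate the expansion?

ΔT = 337 − 21.4 = 315.6 K.
ΔL = α·L₀·ΔT = 47.2×10⁻⁶ × 1290 mm × 315.6 K = 19.2 mm.

19.2 mm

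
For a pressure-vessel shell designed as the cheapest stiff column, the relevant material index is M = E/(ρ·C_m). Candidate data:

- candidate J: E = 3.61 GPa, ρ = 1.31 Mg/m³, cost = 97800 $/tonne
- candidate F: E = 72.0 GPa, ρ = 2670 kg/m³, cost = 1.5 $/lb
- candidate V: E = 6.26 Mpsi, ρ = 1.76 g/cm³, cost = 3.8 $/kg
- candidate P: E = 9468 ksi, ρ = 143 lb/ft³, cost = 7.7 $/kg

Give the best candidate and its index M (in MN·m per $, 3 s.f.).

candidate F, M = 8.15 MN·m per $

Putting every candidate on a common basis:
  candidate J: E = 3.610 GPa, ρ = 1310 kg/m³, cost = 97.80 $/kg
  candidate F: E = 72.00 GPa, ρ = 2670 kg/m³, cost = 3.307 $/kg
  candidate V: E = 43.16 GPa, ρ = 1760 kg/m³, cost = 3.800 $/kg
  candidate P: E = 65.28 GPa, ρ = 2291 kg/m³, cost = 7.700 $/kg
  candidate F: M = 8.15 MN·m per $
  candidate V: M = 6.45 MN·m per $
  candidate P: M = 3.70 MN·m per $
  candidate J: M = 0.0282 MN·m per $
Candidate F ranks first.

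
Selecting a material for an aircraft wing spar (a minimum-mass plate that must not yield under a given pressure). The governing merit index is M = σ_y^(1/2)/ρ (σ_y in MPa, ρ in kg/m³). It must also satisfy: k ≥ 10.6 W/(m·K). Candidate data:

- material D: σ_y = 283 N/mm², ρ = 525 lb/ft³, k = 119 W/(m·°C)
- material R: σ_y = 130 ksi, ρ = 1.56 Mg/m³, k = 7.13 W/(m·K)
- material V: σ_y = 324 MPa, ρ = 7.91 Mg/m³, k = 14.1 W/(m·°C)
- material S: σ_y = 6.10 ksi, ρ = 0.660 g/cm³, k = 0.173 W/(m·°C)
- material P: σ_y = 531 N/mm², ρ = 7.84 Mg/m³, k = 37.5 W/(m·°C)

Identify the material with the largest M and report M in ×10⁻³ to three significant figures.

material P, M = 2.94×10⁻³

Screen on constraints: k ≥ 10.6 W/(m·K). Survivors: material D, material V, material P.
Putting every candidate on a common basis:
  material D: σ_y = 283.0 MPa, ρ = 8410 kg/m³
  material V: σ_y = 324.0 MPa, ρ = 7910 kg/m³
  material P: σ_y = 531.0 MPa, ρ = 7840 kg/m³
  material P: M = 2.94×10⁻³
  material V: M = 2.28×10⁻³
  material D: M = 2.00×10⁻³
Material P ranks first.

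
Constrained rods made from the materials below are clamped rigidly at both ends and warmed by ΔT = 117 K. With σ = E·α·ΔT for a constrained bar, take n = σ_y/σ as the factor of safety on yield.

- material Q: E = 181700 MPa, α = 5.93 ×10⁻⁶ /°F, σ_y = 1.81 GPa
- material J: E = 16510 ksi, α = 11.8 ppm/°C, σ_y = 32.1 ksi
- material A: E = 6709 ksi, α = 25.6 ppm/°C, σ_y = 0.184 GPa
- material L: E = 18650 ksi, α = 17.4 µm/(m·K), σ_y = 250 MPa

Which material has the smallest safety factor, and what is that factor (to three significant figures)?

material L, n = 0.955

Converting E to GPa, α to ×10⁻⁶/K, σ_y to MPa, then σ and n for each:
  material Q: E = 181.7, α = 10.7, σ_y = 1810 → σ = 227 MPa, n = 7.98
  material J: E = 113.8, α = 11.8, σ_y = 221.3 → σ = 157 MPa, n = 1.41
  material A: E = 46.26, α = 25.6, σ_y = 184.0 → σ = 139 MPa, n = 1.33
  material L: E = 128.6, α = 17.4, σ_y = 250.0 → σ = 262 MPa, n = 0.955
The minimum is material L at n = 0.955.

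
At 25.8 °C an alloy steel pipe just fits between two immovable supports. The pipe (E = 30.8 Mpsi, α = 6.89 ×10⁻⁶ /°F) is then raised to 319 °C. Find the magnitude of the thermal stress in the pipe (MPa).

772 MPa

E = 30.8 Mpsi = 212.4 GPa.
α = 6.89×10⁻⁶/°F × 9/5 = 12.4×10⁻⁶/K.
ΔT = 293.2 K. Constrained thermal stress σ = E·α·ΔT = 212.4×10³ MPa × 12.4×10⁻⁶ × 293.2 = 772 MPa (compressive).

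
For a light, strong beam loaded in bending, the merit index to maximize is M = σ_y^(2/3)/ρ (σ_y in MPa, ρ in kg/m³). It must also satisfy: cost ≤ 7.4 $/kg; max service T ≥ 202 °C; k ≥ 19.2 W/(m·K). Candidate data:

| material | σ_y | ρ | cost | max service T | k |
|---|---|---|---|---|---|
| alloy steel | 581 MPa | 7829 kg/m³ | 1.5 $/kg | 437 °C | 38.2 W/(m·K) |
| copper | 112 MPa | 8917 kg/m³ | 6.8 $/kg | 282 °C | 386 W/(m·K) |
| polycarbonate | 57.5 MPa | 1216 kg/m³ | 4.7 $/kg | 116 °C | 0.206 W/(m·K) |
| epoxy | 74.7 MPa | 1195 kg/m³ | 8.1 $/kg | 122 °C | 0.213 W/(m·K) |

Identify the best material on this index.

alloy steel

Screen on constraints: cost ≤ 7.4 $/kg; max service T ≥ 202 °C; k ≥ 19.2 W/(m·K). Survivors: alloy steel, copper.
Per-candidate index values:
  alloy steel: M = 8.89×10⁻³
  copper: M = 2.61×10⁻³
The maximum is for alloy steel.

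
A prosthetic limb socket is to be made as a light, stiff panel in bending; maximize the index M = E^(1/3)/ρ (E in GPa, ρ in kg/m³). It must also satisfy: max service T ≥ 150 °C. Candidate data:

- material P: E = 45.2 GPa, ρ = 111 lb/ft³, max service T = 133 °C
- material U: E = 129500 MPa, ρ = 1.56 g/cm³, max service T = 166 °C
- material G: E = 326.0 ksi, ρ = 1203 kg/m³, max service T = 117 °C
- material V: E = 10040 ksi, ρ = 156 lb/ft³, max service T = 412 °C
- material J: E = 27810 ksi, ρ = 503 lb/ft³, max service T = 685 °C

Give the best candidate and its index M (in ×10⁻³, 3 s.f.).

Screen on constraints: max service T ≥ 150 °C. Survivors: material U, material V, material J.
In SI units:
  material U: E = 129.5 GPa, ρ = 1560 kg/m³
  material V: E = 69.22 GPa, ρ = 2499 kg/m³
  material J: E = 191.7 GPa, ρ = 8057 kg/m³
  material U: M = 3.24×10⁻³
  material V: M = 1.64×10⁻³
  material J: M = 0.716×10⁻³
Highest index: material U.

material U, M = 3.24×10⁻³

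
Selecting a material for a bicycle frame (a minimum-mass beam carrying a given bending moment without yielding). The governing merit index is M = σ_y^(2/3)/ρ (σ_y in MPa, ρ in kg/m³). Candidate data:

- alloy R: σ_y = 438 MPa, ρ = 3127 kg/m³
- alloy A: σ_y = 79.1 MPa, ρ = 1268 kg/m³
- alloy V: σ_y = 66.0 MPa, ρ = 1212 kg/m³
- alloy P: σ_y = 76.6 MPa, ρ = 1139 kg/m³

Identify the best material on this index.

alloy R

Evaluate M for each candidate:
  alloy R: M = 18.4×10⁻³
  alloy P: M = 15.8×10⁻³
  alloy A: M = 14.5×10⁻³
  alloy V: M = 13.5×10⁻³
Alloy R ranks first.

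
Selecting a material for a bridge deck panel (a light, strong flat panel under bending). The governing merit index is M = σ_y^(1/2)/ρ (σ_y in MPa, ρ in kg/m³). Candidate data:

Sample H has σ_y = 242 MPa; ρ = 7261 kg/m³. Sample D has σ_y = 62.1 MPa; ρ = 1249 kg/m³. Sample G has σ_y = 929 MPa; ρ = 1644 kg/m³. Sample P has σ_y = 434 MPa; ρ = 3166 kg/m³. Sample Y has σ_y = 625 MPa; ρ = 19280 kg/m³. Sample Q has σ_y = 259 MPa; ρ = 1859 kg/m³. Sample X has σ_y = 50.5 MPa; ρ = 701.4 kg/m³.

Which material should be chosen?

sample G

Computing M directly (units already consistent):
  sample G: M = 18.5×10⁻³
  sample X: M = 10.1×10⁻³
  sample Q: M = 8.66×10⁻³
  sample P: M = 6.58×10⁻³
  sample D: M = 6.31×10⁻³
  sample H: M = 2.14×10⁻³
  sample Y: M = 1.30×10⁻³
The maximum is for sample G.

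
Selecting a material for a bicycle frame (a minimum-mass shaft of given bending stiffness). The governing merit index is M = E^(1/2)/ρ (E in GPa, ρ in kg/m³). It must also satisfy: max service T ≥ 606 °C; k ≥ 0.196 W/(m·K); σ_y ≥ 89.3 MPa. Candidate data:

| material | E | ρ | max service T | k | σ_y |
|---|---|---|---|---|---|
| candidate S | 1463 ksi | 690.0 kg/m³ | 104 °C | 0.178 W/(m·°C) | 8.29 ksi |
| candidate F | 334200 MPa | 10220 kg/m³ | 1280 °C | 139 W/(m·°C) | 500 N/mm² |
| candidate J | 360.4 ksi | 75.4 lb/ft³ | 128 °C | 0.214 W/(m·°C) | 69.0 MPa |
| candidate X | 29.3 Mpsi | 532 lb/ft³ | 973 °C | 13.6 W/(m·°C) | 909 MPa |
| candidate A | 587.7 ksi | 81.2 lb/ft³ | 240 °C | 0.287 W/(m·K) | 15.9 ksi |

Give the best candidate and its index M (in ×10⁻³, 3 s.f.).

Screen on constraints: max service T ≥ 606 °C; k ≥ 0.196 W/(m·K); σ_y ≥ 89.3 MPa. Survivors: candidate F, candidate X.
Putting every candidate on a common basis:
  candidate F: E = 334.2 GPa, ρ = 10220 kg/m³
  candidate X: E = 202.0 GPa, ρ = 8522 kg/m³
  candidate F: M = 1.79×10⁻³
  candidate X: M = 1.67×10⁻³
Candidate F has the largest M.

candidate F, M = 1.79×10⁻³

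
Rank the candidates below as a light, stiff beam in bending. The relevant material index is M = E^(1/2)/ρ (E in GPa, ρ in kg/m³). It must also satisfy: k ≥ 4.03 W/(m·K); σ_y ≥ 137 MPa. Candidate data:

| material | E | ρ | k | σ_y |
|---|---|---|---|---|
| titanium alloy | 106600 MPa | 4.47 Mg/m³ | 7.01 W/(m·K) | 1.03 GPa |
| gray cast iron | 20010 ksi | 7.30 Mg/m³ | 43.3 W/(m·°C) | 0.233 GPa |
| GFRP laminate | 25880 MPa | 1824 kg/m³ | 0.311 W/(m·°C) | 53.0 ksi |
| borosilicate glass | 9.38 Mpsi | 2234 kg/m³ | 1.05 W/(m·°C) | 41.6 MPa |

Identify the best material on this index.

Screen on constraints: k ≥ 4.03 W/(m·K); σ_y ≥ 137 MPa. Survivors: titanium alloy, gray cast iron.
In SI units:
  titanium alloy: E = 106.6 GPa, ρ = 4470 kg/m³
  gray cast iron: E = 138.0 GPa, ρ = 7300 kg/m³
  titanium alloy: M = 2.31×10⁻³
  gray cast iron: M = 1.61×10⁻³
Titanium alloy ranks first.

titanium alloy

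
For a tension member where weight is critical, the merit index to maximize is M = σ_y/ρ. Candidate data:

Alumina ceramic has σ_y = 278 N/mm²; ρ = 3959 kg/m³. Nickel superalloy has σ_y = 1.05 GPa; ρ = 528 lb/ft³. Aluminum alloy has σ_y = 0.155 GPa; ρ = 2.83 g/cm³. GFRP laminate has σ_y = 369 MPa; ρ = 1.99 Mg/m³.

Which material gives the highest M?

GFRP laminate

Putting every candidate on a common basis:
  alumina ceramic: σ_y = 278.0 MPa, ρ = 3959 kg/m³
  nickel superalloy: σ_y = 1050 MPa, ρ = 8458 kg/m³
  aluminum alloy: σ_y = 155.0 MPa, ρ = 2830 kg/m³
  GFRP laminate: σ_y = 369.0 MPa, ρ = 1990 kg/m³
  GFRP laminate: M = 185 kN·m/kg
  nickel superalloy: M = 124 kN·m/kg
  alumina ceramic: M = 70.2 kN·m/kg
  aluminum alloy: M = 54.8 kN·m/kg
GFRP laminate ranks first.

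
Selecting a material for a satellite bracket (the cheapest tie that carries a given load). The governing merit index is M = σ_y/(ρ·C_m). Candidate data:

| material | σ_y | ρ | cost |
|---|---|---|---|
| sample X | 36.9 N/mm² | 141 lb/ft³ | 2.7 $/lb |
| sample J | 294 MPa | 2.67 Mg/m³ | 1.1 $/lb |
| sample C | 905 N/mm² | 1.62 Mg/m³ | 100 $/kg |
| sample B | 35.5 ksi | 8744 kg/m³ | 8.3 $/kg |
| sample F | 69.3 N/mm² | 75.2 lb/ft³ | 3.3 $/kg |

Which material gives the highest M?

After converting to SI:
  sample X: σ_y = 36.90 MPa, ρ = 2259 kg/m³, cost = 5.952 $/kg
  sample J: σ_y = 294.0 MPa, ρ = 2670 kg/m³, cost = 2.425 $/kg
  sample C: σ_y = 905.0 MPa, ρ = 1620 kg/m³, cost = 100.0 $/kg
  sample B: σ_y = 244.8 MPa, ρ = 8744 kg/m³, cost = 8.300 $/kg
  sample F: σ_y = 69.30 MPa, ρ = 1205 kg/m³, cost = 3.300 $/kg
  sample J: M = 45.4 kN·m per $
  sample F: M = 17.4 kN·m per $
  sample C: M = 5.59 kN·m per $
  sample B: M = 3.37 kN·m per $
  sample X: M = 2.74 kN·m per $
Sample J ranks first.

sample J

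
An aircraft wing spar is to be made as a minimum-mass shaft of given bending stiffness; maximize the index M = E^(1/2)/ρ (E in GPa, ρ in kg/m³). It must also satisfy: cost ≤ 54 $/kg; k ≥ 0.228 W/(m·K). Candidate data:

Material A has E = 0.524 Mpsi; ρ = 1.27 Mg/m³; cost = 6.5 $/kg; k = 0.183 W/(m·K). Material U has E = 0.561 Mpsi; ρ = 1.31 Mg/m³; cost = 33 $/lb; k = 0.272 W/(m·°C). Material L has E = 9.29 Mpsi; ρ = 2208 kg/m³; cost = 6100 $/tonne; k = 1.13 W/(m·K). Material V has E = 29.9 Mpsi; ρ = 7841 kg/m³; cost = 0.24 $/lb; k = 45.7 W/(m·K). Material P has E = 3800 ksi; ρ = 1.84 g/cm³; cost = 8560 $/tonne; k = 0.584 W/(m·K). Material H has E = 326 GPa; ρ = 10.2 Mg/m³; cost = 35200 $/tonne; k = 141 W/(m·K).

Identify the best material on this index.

material L

Screen on constraints: cost ≤ 54 $/kg; k ≥ 0.228 W/(m·K). Survivors: material L, material V, material P, material H.
In SI units:
  material L: E = 64.05 GPa, ρ = 2208 kg/m³
  material V: E = 206.2 GPa, ρ = 7841 kg/m³
  material P: E = 26.20 GPa, ρ = 1840 kg/m³
  material H: E = 326.0 GPa, ρ = 10200 kg/m³
  material L: M = 3.62×10⁻³
  material P: M = 2.78×10⁻³
  material V: M = 1.83×10⁻³
  material H: M = 1.77×10⁻³
The maximum is for material L.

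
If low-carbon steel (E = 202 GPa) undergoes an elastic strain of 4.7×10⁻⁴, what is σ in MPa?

94.9 MPa

σ = E·ε = 202000 MPa × 4.7×10⁻⁴ = 94.9 MPa.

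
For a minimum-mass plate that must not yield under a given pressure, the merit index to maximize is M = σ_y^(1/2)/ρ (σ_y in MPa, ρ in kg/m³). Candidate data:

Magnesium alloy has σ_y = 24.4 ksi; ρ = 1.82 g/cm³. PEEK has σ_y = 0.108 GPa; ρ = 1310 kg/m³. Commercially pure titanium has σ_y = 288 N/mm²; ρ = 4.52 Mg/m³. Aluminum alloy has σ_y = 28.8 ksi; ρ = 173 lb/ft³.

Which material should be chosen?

Putting every candidate on a common basis:
  magnesium alloy: σ_y = 168.2 MPa, ρ = 1820 kg/m³
  PEEK: σ_y = 108.0 MPa, ρ = 1310 kg/m³
  commercially pure titanium: σ_y = 288.0 MPa, ρ = 4520 kg/m³
  aluminum alloy: σ_y = 198.6 MPa, ρ = 2771 kg/m³
  PEEK: M = 7.93×10⁻³
  magnesium alloy: M = 7.13×10⁻³
  aluminum alloy: M = 5.08×10⁻³
  commercially pure titanium: M = 3.75×10⁻³
PEEK ranks first.

PEEK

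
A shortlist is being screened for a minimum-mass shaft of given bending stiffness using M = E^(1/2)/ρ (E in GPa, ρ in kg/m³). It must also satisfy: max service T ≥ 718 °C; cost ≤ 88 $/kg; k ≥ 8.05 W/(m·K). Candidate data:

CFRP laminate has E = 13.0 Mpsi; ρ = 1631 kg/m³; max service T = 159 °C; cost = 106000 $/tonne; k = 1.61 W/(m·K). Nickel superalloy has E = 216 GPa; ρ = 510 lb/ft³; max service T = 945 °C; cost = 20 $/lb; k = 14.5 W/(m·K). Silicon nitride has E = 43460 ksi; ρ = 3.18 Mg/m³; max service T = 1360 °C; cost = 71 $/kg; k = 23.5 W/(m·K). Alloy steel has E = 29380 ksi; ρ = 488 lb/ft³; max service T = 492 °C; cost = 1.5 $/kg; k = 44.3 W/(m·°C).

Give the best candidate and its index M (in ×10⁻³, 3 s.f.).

silicon nitride, M = 5.44×10⁻³

Screen on constraints: max service T ≥ 718 °C; cost ≤ 88 $/kg; k ≥ 8.05 W/(m·K). Survivors: nickel superalloy, silicon nitride.
In SI units:
  nickel superalloy: E = 216.0 GPa, ρ = 8169 kg/m³
  silicon nitride: E = 299.6 GPa, ρ = 3180 kg/m³
  silicon nitride: M = 5.44×10⁻³
  nickel superalloy: M = 1.80×10⁻³
Highest index: silicon nitride.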